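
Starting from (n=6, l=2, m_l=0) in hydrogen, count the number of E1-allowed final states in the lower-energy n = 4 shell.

E1 requires Δl = ±1, so l_f ∈ {1, 3}; with 0 ≤ l_f ≤ n_f−1 = 3, the allowed l_f values are {1, 3}.
For l_f = 1: m_f ∈ {m_i−1, m_i, m_i+1} ∩ [−1, 1] = {-1, 0, 1} → 3 states.
For l_f = 3: m_f ∈ {m_i−1, m_i, m_i+1} ∩ [−3, 3] = {-1, 0, 1} → 3 states.
Total: 6.

6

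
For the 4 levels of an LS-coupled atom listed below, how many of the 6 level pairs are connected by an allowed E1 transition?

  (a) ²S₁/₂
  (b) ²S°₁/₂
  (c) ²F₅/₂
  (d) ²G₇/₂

0

(a)–(b): forbidden (ΔL).
(a)–(c): forbidden (parity, ΔL, ΔJ).
(a)–(d): forbidden (parity, ΔL, ΔJ).
(b)–(c): forbidden (ΔL, ΔJ).
(b)–(d): forbidden (ΔL, ΔJ).
(c)–(d): forbidden (parity).
Allowed pairs: 0 of 6.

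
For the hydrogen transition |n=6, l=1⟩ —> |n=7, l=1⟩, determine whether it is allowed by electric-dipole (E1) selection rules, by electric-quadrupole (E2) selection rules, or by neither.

Δl = 1 − 1 = +0; l_i + l_f = 2.
E1 (Δl = ±1): not satisfied.
E2 (Δl = 0,±2, l_i+l_f ≥ 2): satisfied.

E2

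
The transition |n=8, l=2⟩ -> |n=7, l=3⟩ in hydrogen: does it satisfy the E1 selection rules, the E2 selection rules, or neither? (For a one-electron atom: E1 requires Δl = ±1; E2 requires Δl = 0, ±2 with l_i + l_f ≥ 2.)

Δl = 3 − 2 = +1; l_i + l_f = 5.
E1 (Δl = ±1): satisfied.
E2 (Δl = 0,±2, l_i+l_f ≥ 2): not satisfied.

E1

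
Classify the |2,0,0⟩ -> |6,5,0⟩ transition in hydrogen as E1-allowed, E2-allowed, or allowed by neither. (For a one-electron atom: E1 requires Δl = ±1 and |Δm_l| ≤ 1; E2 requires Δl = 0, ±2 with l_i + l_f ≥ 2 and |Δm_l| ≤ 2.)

Δl = 5 − 0 = +5; l_i + l_f = 5.
Δm_l = +0.
E1 (Δl = ±1, |Δm_l| ≤ 1): not satisfied.
E2 (Δl = 0,±2, l_i+l_f ≥ 2, |Δm_l| ≤ 2): not satisfied.

neither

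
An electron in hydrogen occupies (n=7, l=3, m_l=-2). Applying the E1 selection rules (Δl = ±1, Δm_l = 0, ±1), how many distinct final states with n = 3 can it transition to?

2

E1 requires Δl = ±1, so l_f ∈ {2, 4}; with 0 ≤ l_f ≤ n_f−1 = 2, the allowed l_f values are {2}.
For l_f = 2: m_f ∈ {m_i−1, m_i, m_i+1} ∩ [−2, 2] = {-2, -1} → 2 states.
Total: 2.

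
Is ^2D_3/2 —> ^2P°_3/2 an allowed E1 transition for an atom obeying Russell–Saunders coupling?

Parity must change: even → odd — ok.
ΔS = 0: S: 1/2 → 1/2 — ok.
ΔL = 0, ±1 (not L=0↔0): L: 2 → 1, ΔL = -1 — ok.
ΔJ = 0, ±1 (not J=0↔0): J: 3/2 → 3/2, ΔJ = +0 — ok.
All four E1 rules are satisfied.

allowed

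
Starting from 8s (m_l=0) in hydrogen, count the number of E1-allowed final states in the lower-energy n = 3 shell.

3

E1 requires Δl = ±1, so l_f ∈ {-1, 1}; with 0 ≤ l_f ≤ n_f−1 = 2, the allowed l_f values are {1}.
For l_f = 1: m_f ∈ {m_i−1, m_i, m_i+1} ∩ [−1, 1] = {-1, 0, 1} → 3 states.
Total: 3.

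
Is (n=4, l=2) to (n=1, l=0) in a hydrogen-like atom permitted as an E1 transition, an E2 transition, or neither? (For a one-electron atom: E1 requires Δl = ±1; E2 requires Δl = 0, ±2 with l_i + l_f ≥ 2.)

E2

Δl = 0 − 2 = -2; l_i + l_f = 2.
E1 (Δl = ±1): not satisfied.
E2 (Δl = 0,±2, l_i+l_f ≥ 2): satisfied.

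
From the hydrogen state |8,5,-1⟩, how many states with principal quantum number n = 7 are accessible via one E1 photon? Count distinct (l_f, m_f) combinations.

6

E1 requires Δl = ±1, so l_f ∈ {4, 6}; with 0 ≤ l_f ≤ n_f−1 = 6, the allowed l_f values are {4, 6}.
For l_f = 4: m_f ∈ {m_i−1, m_i, m_i+1} ∩ [−4, 4] = {-2, -1, 0} → 3 states.
For l_f = 6: m_f ∈ {m_i−1, m_i, m_i+1} ∩ [−6, 6] = {-2, -1, 0} → 3 states.
Total: 6.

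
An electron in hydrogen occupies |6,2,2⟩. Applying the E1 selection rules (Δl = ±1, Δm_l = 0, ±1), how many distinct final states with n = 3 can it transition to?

E1 requires Δl = ±1, so l_f ∈ {1, 3}; with 0 ≤ l_f ≤ n_f−1 = 2, the allowed l_f values are {1}.
For l_f = 1: m_f ∈ {m_i−1, m_i, m_i+1} ∩ [−1, 1] = {1} → 1 state.
Total: 1.

1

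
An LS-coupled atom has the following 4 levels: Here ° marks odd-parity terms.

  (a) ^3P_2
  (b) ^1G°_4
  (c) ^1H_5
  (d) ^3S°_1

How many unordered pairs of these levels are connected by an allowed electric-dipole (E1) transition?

2

(a)–(b): forbidden (ΔS, ΔL, ΔJ).
(a)–(c): forbidden (parity, ΔS, ΔL, ΔJ).
(a)–(d): allowed.
(b)–(c): allowed.
(b)–(d): forbidden (parity, ΔS, ΔL, ΔJ).
(c)–(d): forbidden (ΔS, ΔL, ΔJ).
Allowed pairs: 2 of 6.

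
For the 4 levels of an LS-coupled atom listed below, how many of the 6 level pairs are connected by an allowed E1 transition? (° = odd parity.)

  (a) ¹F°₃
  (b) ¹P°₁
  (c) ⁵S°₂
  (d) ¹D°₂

(a)–(b): forbidden (parity, ΔL, ΔJ).
(a)–(c): forbidden (parity, ΔS, ΔL).
(a)–(d): forbidden (parity).
(b)–(c): forbidden (parity, ΔS).
(b)–(d): forbidden (parity).
(c)–(d): forbidden (parity, ΔS, ΔL).
Allowed pairs: 0 of 6.

0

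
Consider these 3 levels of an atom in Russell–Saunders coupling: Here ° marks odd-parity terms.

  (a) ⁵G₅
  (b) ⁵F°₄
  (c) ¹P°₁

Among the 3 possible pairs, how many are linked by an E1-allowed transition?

1

(a)–(b): allowed.
(a)–(c): forbidden (ΔS, ΔL, ΔJ).
(b)–(c): forbidden (parity, ΔS, ΔL, ΔJ).
Allowed pairs: 1 of 3.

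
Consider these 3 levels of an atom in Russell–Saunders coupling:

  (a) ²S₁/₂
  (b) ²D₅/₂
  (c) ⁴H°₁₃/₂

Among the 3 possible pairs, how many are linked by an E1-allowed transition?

(a)–(b): forbidden (parity, ΔL, ΔJ).
(a)–(c): forbidden (ΔS, ΔL, ΔJ).
(b)–(c): forbidden (ΔS, ΔL, ΔJ).
Allowed pairs: 0 of 3.

0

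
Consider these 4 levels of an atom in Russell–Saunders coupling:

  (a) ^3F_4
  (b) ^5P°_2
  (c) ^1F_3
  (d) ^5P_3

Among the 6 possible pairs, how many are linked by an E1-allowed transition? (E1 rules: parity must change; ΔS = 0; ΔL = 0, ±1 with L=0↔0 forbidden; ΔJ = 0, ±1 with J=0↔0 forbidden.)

1

(a)–(b): forbidden (ΔS, ΔL, ΔJ).
(a)–(c): forbidden (parity, ΔS).
(a)–(d): forbidden (parity, ΔS, ΔL).
(b)–(c): forbidden (ΔS, ΔL).
(b)–(d): allowed.
(c)–(d): forbidden (parity, ΔS, ΔL).
Allowed pairs: 1 of 6.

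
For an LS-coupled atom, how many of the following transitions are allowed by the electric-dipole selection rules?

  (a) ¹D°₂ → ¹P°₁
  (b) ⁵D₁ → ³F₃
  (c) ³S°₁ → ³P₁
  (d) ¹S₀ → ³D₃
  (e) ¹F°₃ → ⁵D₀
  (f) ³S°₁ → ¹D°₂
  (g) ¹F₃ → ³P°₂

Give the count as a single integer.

1

(a) forbidden (parity fails)
(b) forbidden (parity, ΔS, ΔJ fail)
(c) allowed
(d) forbidden (parity, ΔS, ΔL, ΔJ fail)
(e) forbidden (ΔS, ΔJ fail)
(f) forbidden (parity, ΔS, ΔL fail)
(g) forbidden (ΔS, ΔL fail)
Total allowed: 1 of 7.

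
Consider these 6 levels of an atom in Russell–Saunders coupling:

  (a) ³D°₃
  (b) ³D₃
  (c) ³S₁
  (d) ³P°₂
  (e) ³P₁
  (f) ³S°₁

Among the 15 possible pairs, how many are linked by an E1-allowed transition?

5

(a)–(b): allowed.
(a)–(c): forbidden (ΔL, ΔJ).
(a)–(d): forbidden (parity).
(a)–(e): forbidden (ΔJ).
(a)–(f): forbidden (parity, ΔL, ΔJ).
(b)–(c): forbidden (parity, ΔL, ΔJ).
(b)–(d): allowed.
(b)–(e): forbidden (parity, ΔJ).
(b)–(f): forbidden (ΔL, ΔJ).
(c)–(d): allowed.
(c)–(e): forbidden (parity).
(c)–(f): forbidden (ΔL).
(d)–(e): allowed.
(d)–(f): forbidden (parity).
(e)–(f): allowed.
Allowed pairs: 5 of 15.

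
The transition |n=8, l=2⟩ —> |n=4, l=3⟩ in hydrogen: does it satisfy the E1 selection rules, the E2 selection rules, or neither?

Δl = 3 − 2 = +1; l_i + l_f = 5.
E1 (Δl = ±1): satisfied.
E2 (Δl = 0,±2, l_i+l_f ≥ 2): not satisfied.

E1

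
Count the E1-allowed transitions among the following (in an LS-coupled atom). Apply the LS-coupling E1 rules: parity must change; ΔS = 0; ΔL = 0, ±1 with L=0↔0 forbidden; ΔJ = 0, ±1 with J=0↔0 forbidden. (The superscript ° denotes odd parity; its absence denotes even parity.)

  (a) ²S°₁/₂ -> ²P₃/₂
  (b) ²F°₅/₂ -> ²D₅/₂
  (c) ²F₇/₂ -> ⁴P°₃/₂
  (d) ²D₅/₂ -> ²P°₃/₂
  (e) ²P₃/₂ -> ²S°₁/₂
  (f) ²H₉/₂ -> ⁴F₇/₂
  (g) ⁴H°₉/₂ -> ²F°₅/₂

(a) allowed
(b) allowed
(c) forbidden (ΔS, ΔL, ΔJ fail)
(d) allowed
(e) allowed
(f) forbidden (parity, ΔS, ΔL fail)
(g) forbidden (parity, ΔS, ΔL, ΔJ fail)
Total allowed: 4 of 7.

4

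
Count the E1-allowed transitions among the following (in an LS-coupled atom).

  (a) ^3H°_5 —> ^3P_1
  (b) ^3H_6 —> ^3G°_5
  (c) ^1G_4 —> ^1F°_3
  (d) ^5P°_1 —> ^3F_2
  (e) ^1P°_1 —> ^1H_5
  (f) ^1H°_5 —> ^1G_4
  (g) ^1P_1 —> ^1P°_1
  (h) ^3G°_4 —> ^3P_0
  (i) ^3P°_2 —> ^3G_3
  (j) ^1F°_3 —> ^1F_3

5

(a) forbidden (ΔL, ΔJ fail)
(b) allowed
(c) allowed
(d) forbidden (ΔS, ΔL fail)
(e) forbidden (ΔL, ΔJ fail)
(f) allowed
(g) allowed
(h) forbidden (ΔL, ΔJ fail)
(i) forbidden (ΔL fails)
(j) allowed
Total allowed: 5 of 10.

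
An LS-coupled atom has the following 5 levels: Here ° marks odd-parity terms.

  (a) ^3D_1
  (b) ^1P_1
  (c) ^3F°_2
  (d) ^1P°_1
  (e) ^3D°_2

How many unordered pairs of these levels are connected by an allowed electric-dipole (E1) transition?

3

(a)–(b): forbidden (parity, ΔS).
(a)–(c): allowed.
(a)–(d): forbidden (ΔS).
(a)–(e): allowed.
(b)–(c): forbidden (ΔS, ΔL).
(b)–(d): allowed.
(b)–(e): forbidden (ΔS).
(c)–(d): forbidden (parity, ΔS, ΔL).
(c)–(e): forbidden (parity).
(d)–(e): forbidden (parity, ΔS).
Allowed pairs: 3 of 10.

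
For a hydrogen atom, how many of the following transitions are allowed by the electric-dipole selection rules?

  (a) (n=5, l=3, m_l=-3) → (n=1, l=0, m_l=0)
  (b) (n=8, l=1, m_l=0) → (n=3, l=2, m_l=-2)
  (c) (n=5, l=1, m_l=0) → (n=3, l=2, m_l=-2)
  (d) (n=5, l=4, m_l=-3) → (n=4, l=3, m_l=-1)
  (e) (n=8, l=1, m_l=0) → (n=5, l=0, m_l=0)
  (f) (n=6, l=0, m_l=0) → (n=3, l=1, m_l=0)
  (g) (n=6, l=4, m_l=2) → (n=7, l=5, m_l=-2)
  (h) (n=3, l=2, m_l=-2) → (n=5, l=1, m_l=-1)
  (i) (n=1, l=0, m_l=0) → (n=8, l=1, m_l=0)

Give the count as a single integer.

(a) forbidden — Δl = -3 (E1 requires Δl = ±1); Δm_l = +3 (E1 requires Δm_l = 0, ±1)
(b) forbidden — Δm_l = -2 (E1 requires Δm_l = 0, ±1)
(c) forbidden — Δm_l = -2 (E1 requires Δm_l = 0, ±1)
(d) forbidden — Δm_l = +2 (E1 requires Δm_l = 0, ±1)
(e) allowed
(f) allowed
(g) forbidden — Δm_l = -4 (E1 requires Δm_l = 0, ±1)
(h) allowed
(i) allowed
Total allowed: 4 of 9.

4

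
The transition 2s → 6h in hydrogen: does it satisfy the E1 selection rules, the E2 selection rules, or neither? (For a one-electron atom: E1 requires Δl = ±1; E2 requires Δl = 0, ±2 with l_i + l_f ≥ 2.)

Δl = 5 − 0 = +5; l_i + l_f = 5.
E1 (Δl = ±1): not satisfied.
E2 (Δl = 0,±2, l_i+l_f ≥ 2): not satisfied.

neither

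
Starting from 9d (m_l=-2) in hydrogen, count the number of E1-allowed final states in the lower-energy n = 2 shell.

1

E1 requires Δl = ±1, so l_f ∈ {1, 3}; with 0 ≤ l_f ≤ n_f−1 = 1, the allowed l_f values are {1}.
For l_f = 1: m_f ∈ {m_i−1, m_i, m_i+1} ∩ [−1, 1] = {-1} → 1 state.
Total: 1.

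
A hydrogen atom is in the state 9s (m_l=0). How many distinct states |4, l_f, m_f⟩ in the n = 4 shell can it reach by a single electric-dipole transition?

3

E1 requires Δl = ±1, so l_f ∈ {-1, 1}; with 0 ≤ l_f ≤ n_f−1 = 3, the allowed l_f values are {1}.
For l_f = 1: m_f ∈ {m_i−1, m_i, m_i+1} ∩ [−1, 1] = {-1, 0, 1} → 3 states.
Total: 3.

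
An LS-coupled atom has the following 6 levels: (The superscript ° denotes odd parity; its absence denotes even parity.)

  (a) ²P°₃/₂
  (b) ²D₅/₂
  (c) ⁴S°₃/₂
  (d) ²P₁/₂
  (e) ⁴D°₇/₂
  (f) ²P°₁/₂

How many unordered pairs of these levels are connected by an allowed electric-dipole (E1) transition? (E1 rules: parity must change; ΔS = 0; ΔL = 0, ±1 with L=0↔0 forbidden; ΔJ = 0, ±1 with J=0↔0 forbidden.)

(a)–(b): allowed.
(a)–(c): forbidden (parity, ΔS).
(a)–(d): allowed.
(a)–(e): forbidden (parity, ΔS, ΔJ).
(a)–(f): forbidden (parity).
(b)–(c): forbidden (ΔS, ΔL).
(b)–(d): forbidden (parity, ΔJ).
(b)–(e): forbidden (ΔS).
(b)–(f): forbidden (ΔJ).
(c)–(d): forbidden (ΔS).
(c)–(e): forbidden (parity, ΔL, ΔJ).
(c)–(f): forbidden (parity, ΔS).
(d)–(e): forbidden (ΔS, ΔJ).
(d)–(f): allowed.
(e)–(f): forbidden (parity, ΔS, ΔJ).
Allowed pairs: 3 of 15.

3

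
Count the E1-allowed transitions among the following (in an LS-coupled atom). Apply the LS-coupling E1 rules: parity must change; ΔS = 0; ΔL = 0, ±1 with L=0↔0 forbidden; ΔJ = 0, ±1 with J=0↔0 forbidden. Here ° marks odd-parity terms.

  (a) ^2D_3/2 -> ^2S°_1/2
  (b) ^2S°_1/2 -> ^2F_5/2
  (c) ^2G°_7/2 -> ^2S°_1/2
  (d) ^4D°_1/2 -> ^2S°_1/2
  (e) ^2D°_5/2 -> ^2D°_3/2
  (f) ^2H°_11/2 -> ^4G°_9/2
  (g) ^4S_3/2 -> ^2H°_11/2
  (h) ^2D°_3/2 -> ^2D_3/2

(a) forbidden (ΔL fails)
(b) forbidden (ΔL, ΔJ fail)
(c) forbidden (parity, ΔL, ΔJ fail)
(d) forbidden (parity, ΔS, ΔL fail)
(e) forbidden (parity fails)
(f) forbidden (parity, ΔS fail)
(g) forbidden (ΔS, ΔL, ΔJ fail)
(h) allowed
Total allowed: 1 of 8.

1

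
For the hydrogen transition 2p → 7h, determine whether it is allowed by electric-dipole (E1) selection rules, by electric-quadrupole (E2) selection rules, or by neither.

Δl = 5 − 1 = +4; l_i + l_f = 6.
E1 (Δl = ±1): not satisfied.
E2 (Δl = 0,±2, l_i+l_f ≥ 2): not satisfied.

neither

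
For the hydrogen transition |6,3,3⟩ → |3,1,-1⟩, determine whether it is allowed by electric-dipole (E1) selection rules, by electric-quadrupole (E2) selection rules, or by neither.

neither

Δl = 1 − 3 = -2; l_i + l_f = 4.
Δm_l = -4.
E1 (Δl = ±1, |Δm_l| ≤ 1): not satisfied.
E2 (Δl = 0,±2, l_i+l_f ≥ 2, |Δm_l| ≤ 2): not satisfied.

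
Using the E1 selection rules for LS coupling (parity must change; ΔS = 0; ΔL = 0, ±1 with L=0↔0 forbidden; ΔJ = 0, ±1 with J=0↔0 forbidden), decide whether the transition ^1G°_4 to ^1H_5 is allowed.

allowed

Parity must change: odd → even — passes.
ΔS = 0: S: 0 → 0 — passes.
ΔL = 0, ±1 (not L=0↔0): L: 4 → 5, ΔL = +1 — passes.
ΔJ = 0, ±1 (not J=0↔0): J: 4 → 5, ΔJ = +1 — passes.
All four E1 rules are satisfied.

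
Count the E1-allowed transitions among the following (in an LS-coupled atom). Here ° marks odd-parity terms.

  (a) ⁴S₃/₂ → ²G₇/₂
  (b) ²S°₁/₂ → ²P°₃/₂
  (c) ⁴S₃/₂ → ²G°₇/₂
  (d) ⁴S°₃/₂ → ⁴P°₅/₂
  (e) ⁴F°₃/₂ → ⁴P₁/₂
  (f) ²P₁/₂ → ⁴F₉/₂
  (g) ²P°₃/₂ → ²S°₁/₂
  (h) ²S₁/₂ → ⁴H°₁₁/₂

(a) forbidden (parity, ΔS, ΔL, ΔJ fail)
(b) forbidden (parity fails)
(c) forbidden (ΔS, ΔL, ΔJ fail)
(d) forbidden (parity fails)
(e) forbidden (ΔL fails)
(f) forbidden (parity, ΔS, ΔL, ΔJ fail)
(g) forbidden (parity fails)
(h) forbidden (ΔS, ΔL, ΔJ fail)
Total allowed: 0 of 8.

0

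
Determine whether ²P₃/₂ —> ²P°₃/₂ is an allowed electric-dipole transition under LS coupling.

Initial level: S=1/2, L=1, J=3/2, parity even. Final level: S=1/2, L=1, J=3/2, parity odd.
Parity must change: even → odd — passes.
ΔS = 0: S: 1/2 → 1/2 — passes.
ΔL = 0, ±1 (not L=0↔0): L: 1 → 1, ΔL = +0 — passes.
ΔJ = 0, ±1 (not J=0↔0): J: 3/2 → 3/2, ΔJ = +0 — passes.
All four E1 rules are satisfied.

allowed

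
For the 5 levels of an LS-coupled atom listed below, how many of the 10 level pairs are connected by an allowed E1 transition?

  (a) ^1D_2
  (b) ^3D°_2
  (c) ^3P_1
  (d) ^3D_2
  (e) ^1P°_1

3

(a)–(b): forbidden (ΔS).
(a)–(c): forbidden (parity, ΔS).
(a)–(d): forbidden (parity, ΔS).
(a)–(e): allowed.
(b)–(c): allowed.
(b)–(d): allowed.
(b)–(e): forbidden (parity, ΔS).
(c)–(d): forbidden (parity).
(c)–(e): forbidden (ΔS).
(d)–(e): forbidden (ΔS).
Allowed pairs: 3 of 10.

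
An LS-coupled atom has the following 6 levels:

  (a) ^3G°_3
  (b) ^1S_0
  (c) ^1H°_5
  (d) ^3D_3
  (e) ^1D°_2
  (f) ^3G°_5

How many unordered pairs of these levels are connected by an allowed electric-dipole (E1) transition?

(a)–(b): forbidden (ΔS, ΔL, ΔJ).
(a)–(c): forbidden (parity, ΔS, ΔJ).
(a)–(d): forbidden (ΔL).
(a)–(e): forbidden (parity, ΔS, ΔL).
(a)–(f): forbidden (parity, ΔJ).
(b)–(c): forbidden (ΔL, ΔJ).
(b)–(d): forbidden (parity, ΔS, ΔL, ΔJ).
(b)–(e): forbidden (ΔL, ΔJ).
(b)–(f): forbidden (ΔS, ΔL, ΔJ).
(c)–(d): forbidden (ΔS, ΔL, ΔJ).
(c)–(e): forbidden (parity, ΔL, ΔJ).
(c)–(f): forbidden (parity, ΔS).
(d)–(e): forbidden (ΔS).
(d)–(f): forbidden (ΔL, ΔJ).
(e)–(f): forbidden (parity, ΔS, ΔL, ΔJ).
Allowed pairs: 0 of 15.

0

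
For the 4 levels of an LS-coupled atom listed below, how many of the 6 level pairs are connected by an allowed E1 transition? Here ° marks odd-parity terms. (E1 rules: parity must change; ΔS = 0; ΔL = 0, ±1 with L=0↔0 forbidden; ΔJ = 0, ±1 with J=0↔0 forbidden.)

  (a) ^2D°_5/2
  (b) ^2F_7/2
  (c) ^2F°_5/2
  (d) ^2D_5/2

4

(a)–(b): allowed.
(a)–(c): forbidden (parity).
(a)–(d): allowed.
(b)–(c): allowed.
(b)–(d): forbidden (parity).
(c)–(d): allowed.
Allowed pairs: 4 of 6.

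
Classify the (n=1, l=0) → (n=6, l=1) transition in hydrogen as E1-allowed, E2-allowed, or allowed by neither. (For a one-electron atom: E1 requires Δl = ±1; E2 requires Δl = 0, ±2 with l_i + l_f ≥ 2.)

E1

Δl = 1 − 0 = +1; l_i + l_f = 1.
E1 (Δl = ±1): satisfied.
E2 (Δl = 0,±2, l_i+l_f ≥ 2): not satisfied.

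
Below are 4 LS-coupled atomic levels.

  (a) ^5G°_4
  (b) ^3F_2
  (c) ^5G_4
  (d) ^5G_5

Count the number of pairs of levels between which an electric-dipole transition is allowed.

2

(a)–(b): forbidden (ΔS, ΔJ).
(a)–(c): allowed.
(a)–(d): allowed.
(b)–(c): forbidden (parity, ΔS, ΔJ).
(b)–(d): forbidden (parity, ΔS, ΔJ).
(c)–(d): forbidden (parity).
Allowed pairs: 2 of 6.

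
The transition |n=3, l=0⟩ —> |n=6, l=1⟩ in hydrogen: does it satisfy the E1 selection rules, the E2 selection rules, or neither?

E1

Δl = 1 − 0 = +1; l_i + l_f = 1.
E1 (Δl = ±1): satisfied.
E2 (Δl = 0,±2, l_i+l_f ≥ 2): not satisfied.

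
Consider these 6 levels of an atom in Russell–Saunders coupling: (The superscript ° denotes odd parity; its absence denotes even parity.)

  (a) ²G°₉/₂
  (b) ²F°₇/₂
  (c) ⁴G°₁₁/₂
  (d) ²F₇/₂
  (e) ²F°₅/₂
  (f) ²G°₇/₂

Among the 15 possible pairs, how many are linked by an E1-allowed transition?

4

(a)–(b): forbidden (parity).
(a)–(c): forbidden (parity, ΔS).
(a)–(d): allowed.
(a)–(e): forbidden (parity, ΔJ).
(a)–(f): forbidden (parity).
(b)–(c): forbidden (parity, ΔS, ΔJ).
(b)–(d): allowed.
(b)–(e): forbidden (parity).
(b)–(f): forbidden (parity).
(c)–(d): forbidden (ΔS, ΔJ).
(c)–(e): forbidden (parity, ΔS, ΔJ).
(c)–(f): forbidden (parity, ΔS, ΔJ).
(d)–(e): allowed.
(d)–(f): allowed.
(e)–(f): forbidden (parity).
Allowed pairs: 4 of 15.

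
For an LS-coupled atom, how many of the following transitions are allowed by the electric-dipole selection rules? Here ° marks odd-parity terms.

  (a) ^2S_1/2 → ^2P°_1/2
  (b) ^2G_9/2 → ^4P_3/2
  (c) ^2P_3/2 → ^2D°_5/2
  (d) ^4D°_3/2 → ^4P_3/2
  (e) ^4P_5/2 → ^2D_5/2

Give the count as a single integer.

3

(a) allowed
(b) forbidden (parity, ΔS, ΔL, ΔJ fail)
(c) allowed
(d) allowed
(e) forbidden (parity, ΔS fail)
Total allowed: 3 of 5.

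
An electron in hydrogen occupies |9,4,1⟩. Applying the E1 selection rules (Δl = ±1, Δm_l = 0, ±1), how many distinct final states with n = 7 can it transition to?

6

E1 requires Δl = ±1, so l_f ∈ {3, 5}; with 0 ≤ l_f ≤ n_f−1 = 6, the allowed l_f values are {3, 5}.
For l_f = 3: m_f ∈ {m_i−1, m_i, m_i+1} ∩ [−3, 3] = {0, 1, 2} → 3 states.
For l_f = 5: m_f ∈ {m_i−1, m_i, m_i+1} ∩ [−5, 5] = {0, 1, 2} → 3 states.
Total: 6.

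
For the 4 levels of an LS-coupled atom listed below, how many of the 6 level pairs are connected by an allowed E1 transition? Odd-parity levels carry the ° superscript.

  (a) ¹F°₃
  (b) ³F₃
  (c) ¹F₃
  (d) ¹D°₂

(a)–(b): forbidden (ΔS).
(a)–(c): allowed.
(a)–(d): forbidden (parity).
(b)–(c): forbidden (parity, ΔS).
(b)–(d): forbidden (ΔS).
(c)–(d): allowed.
Allowed pairs: 2 of 6.

2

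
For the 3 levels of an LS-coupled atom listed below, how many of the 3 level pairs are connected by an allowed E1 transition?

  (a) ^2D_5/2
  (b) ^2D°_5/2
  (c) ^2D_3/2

(a)–(b): allowed.
(a)–(c): forbidden (parity).
(b)–(c): allowed.
Allowed pairs: 2 of 3.

2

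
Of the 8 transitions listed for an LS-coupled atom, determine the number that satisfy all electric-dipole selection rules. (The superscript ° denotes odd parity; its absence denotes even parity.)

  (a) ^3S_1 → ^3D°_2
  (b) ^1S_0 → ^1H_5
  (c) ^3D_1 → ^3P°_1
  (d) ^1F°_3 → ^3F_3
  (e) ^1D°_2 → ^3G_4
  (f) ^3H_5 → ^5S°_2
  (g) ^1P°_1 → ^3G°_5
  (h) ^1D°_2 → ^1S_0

(a) forbidden (ΔL fails)
(b) forbidden (parity, ΔL, ΔJ fail)
(c) allowed
(d) forbidden (ΔS fails)
(e) forbidden (ΔS, ΔL, ΔJ fail)
(f) forbidden (ΔS, ΔL, ΔJ fail)
(g) forbidden (parity, ΔS, ΔL, ΔJ fail)
(h) forbidden (ΔL, ΔJ fail)
Total allowed: 1 of 8.

1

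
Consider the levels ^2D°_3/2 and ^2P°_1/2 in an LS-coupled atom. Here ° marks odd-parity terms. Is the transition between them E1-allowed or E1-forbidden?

forbidden

Reading off the term symbols: S 1/2→1/2, L 2→1, J 3/2→1/2, parity odd→odd.
Parity must change: odd → odd — ✗.
ΔJ = 0, ±1 (not J=0↔0): J: 3/2 → 1/2, ΔJ = -1 — ✓.
ΔS = 0: S: 1/2 → 1/2 — ✓.
ΔL = 0, ±1 (not L=0↔0): L: 2 → 1, ΔL = -1 — ✓.
Rule(s) violated: parity.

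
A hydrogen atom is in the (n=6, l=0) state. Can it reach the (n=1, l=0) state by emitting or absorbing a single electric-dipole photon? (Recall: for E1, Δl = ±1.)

forbidden

Initial l = 0, final l = 0, so Δl = +0. E1 requires Δl = ±1: ✗.
The transition is electric-dipole forbidden.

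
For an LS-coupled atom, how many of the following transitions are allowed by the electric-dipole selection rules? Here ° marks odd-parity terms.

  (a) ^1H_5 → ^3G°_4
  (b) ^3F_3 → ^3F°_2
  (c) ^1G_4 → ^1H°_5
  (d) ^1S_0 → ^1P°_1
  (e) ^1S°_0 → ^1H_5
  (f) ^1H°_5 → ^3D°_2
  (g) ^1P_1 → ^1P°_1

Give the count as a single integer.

(a) forbidden (ΔS fails)
(b) allowed
(c) allowed
(d) allowed
(e) forbidden (ΔL, ΔJ fail)
(f) forbidden (parity, ΔS, ΔL, ΔJ fail)
(g) allowed
Total allowed: 4 of 7.

4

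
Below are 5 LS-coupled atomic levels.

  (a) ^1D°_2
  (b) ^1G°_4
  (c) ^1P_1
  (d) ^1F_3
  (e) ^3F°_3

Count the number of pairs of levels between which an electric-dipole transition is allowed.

(a)–(b): forbidden (parity, ΔL, ΔJ).
(a)–(c): allowed.
(a)–(d): allowed.
(a)–(e): forbidden (parity, ΔS).
(b)–(c): forbidden (ΔL, ΔJ).
(b)–(d): allowed.
(b)–(e): forbidden (parity, ΔS).
(c)–(d): forbidden (parity, ΔL, ΔJ).
(c)–(e): forbidden (ΔS, ΔL, ΔJ).
(d)–(e): forbidden (ΔS).
Allowed pairs: 3 of 10.

3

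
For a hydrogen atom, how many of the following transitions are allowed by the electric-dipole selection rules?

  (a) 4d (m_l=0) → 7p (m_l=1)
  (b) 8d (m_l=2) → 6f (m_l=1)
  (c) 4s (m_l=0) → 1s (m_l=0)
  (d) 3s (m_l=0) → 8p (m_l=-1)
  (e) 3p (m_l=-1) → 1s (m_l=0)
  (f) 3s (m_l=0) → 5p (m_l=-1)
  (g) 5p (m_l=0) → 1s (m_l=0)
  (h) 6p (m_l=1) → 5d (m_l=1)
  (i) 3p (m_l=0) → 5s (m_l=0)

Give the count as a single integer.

8

(a) allowed
(b) allowed
(c) forbidden — Δl = +0 (E1 requires Δl = ±1)
(d) allowed
(e) allowed
(f) allowed
(g) allowed
(h) allowed
(i) allowed
Total allowed: 8 of 9.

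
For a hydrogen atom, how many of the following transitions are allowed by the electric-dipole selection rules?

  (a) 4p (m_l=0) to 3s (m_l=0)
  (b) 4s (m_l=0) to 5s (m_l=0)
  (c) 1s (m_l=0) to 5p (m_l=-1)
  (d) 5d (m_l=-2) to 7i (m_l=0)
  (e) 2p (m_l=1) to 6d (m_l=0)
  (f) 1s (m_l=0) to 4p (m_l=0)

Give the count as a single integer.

4

(a) allowed
(b) forbidden — Δl = +0 (E1 requires Δl = ±1)
(c) allowed
(d) forbidden — Δl = +4 (E1 requires Δl = ±1); Δm_l = +2 (E1 requires Δm_l = 0, ±1)
(e) allowed
(f) allowed
Total allowed: 4 of 6.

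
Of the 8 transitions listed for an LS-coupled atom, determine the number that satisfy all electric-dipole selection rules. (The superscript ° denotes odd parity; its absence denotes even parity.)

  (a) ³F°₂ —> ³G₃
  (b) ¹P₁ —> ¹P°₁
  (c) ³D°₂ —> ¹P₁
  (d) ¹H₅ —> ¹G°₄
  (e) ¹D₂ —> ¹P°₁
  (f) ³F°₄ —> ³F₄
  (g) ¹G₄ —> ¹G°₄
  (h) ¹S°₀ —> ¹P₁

7

(a) allowed
(b) allowed
(c) forbidden (ΔS fails)
(d) allowed
(e) allowed
(f) allowed
(g) allowed
(h) allowed
Total allowed: 7 of 8.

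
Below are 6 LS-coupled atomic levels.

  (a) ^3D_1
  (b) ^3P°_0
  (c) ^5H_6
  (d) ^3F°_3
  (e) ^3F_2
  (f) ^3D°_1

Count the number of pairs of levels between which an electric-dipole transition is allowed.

(a)–(b): allowed.
(a)–(c): forbidden (parity, ΔS, ΔL, ΔJ).
(a)–(d): forbidden (ΔJ).
(a)–(e): forbidden (parity).
(a)–(f): allowed.
(b)–(c): forbidden (ΔS, ΔL, ΔJ).
(b)–(d): forbidden (parity, ΔL, ΔJ).
(b)–(e): forbidden (ΔL, ΔJ).
(b)–(f): forbidden (parity).
(c)–(d): forbidden (ΔS, ΔL, ΔJ).
(c)–(e): forbidden (parity, ΔS, ΔL, ΔJ).
(c)–(f): forbidden (ΔS, ΔL, ΔJ).
(d)–(e): allowed.
(d)–(f): forbidden (parity, ΔJ).
(e)–(f): allowed.
Allowed pairs: 4 of 15.

4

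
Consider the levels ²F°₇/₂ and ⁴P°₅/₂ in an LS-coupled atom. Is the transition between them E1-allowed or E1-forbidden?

Reading off the term symbols: S 1/2→3/2, L 3→1, J 7/2→5/2, parity odd→odd.
Parity must change: odd → odd — fails.
ΔS = 0: S: 1/2 → 3/2 — fails.
ΔL = 0, ±1 (not L=0↔0): L: 3 → 1, ΔL = -2 — fails.
ΔJ = 0, ±1 (not J=0↔0): J: 7/2 → 5/2, ΔJ = -1 — ok.
Rule(s) violated: parity, ΔS, ΔL.

forbidden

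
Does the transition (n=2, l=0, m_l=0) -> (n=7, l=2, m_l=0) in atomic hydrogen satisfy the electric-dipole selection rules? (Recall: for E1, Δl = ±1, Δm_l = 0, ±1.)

Δl = 2 − 0 = +2; the E1 rule Δl = ±1 is ✗.
Δm_l = 0 − (0) = +0. E1 requires Δm_l = 0, ±1: ✓.
The transition is electric-dipole forbidden.

forbidden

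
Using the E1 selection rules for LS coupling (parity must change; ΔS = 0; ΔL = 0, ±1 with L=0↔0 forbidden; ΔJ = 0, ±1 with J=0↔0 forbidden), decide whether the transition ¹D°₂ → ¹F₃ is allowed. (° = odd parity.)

allowed

Initial level: S=0, L=2, J=2, parity odd. Final level: S=0, L=3, J=3, parity even.
Parity must change: odd → even — satisfied.
ΔS = 0: S: 0 → 0 — satisfied.
ΔL = 0, ±1 (not L=0↔0): L: 2 → 3, ΔL = +1 — satisfied.
ΔJ = 0, ±1 (not J=0↔0): J: 2 → 3, ΔJ = +1 — satisfied.
All four E1 rules are satisfied.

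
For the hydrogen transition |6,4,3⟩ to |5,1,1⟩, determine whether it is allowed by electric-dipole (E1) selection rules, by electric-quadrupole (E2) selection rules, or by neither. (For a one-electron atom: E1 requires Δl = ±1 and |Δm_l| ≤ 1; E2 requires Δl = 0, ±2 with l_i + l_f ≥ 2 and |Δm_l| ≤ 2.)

neither

Δl = 1 − 4 = -3; l_i + l_f = 5.
Δm_l = -2.
E1 (Δl = ±1, |Δm_l| ≤ 1): not satisfied.
E2 (Δl = 0,±2, l_i+l_f ≥ 2, |Δm_l| ≤ 2): not satisfied.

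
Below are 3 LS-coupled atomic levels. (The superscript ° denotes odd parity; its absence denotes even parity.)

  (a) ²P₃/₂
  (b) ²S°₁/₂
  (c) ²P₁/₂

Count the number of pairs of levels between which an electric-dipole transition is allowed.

2

(a)–(b): allowed.
(a)–(c): forbidden (parity).
(b)–(c): allowed.
Allowed pairs: 2 of 3.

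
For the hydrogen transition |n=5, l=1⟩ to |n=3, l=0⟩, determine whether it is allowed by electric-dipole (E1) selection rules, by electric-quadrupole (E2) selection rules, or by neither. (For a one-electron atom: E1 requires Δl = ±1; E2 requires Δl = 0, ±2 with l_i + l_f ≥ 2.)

E1

Δl = 0 − 1 = -1; l_i + l_f = 1.
E1 (Δl = ±1): satisfied.
E2 (Δl = 0,±2, l_i+l_f ≥ 2): not satisfied.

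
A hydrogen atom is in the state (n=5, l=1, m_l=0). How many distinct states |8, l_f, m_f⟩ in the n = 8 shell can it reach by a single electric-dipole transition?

4

E1 requires Δl = ±1, so l_f ∈ {0, 2}; with 0 ≤ l_f ≤ n_f−1 = 7, the allowed l_f values are {0, 2}.
For l_f = 0: m_f ∈ {m_i−1, m_i, m_i+1} ∩ [−0, 0] = {0} → 1 state.
For l_f = 2: m_f ∈ {m_i−1, m_i, m_i+1} ∩ [−2, 2] = {-1, 0, 1} → 3 states.
Total: 4.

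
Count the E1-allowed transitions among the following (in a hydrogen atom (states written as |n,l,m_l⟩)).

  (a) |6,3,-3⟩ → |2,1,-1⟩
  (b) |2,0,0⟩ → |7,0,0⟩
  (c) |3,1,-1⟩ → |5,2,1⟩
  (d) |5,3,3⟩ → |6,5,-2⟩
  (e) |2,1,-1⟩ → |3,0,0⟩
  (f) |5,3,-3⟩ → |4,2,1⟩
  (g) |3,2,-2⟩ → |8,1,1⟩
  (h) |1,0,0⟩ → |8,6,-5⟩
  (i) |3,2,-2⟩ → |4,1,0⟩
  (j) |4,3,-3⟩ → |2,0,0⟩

1

(a) forbidden — Δl = -2 (E1 requires Δl = ±1); Δm_l = +2 (E1 requires Δm_l = 0, ±1)
(b) forbidden — Δl = +0 (E1 requires Δl = ±1)
(c) forbidden — Δm_l = +2 (E1 requires Δm_l = 0, ±1)
(d) forbidden — Δl = +2 (E1 requires Δl = ±1); Δm_l = -5 (E1 requires Δm_l = 0, ±1)
(e) allowed
(f) forbidden — Δm_l = +4 (E1 requires Δm_l = 0, ±1)
(g) forbidden — Δm_l = +3 (E1 requires Δm_l = 0, ±1)
(h) forbidden — Δl = +6 (E1 requires Δl = ±1); Δm_l = -5 (E1 requires Δm_l = 0, ±1)
(i) forbidden — Δm_l = +2 (E1 requires Δm_l = 0, ±1)
(j) forbidden — Δl = -3 (E1 requires Δl = ±1); Δm_l = +3 (E1 requires Δm_l = 0, ±1)
Total allowed: 1 of 10.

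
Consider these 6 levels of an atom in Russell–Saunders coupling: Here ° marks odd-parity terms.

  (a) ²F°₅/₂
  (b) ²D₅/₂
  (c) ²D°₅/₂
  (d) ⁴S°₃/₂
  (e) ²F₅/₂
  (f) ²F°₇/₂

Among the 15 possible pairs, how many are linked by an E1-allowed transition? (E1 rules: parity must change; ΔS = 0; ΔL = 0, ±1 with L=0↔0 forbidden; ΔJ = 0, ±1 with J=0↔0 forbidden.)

(a)–(b): allowed.
(a)–(c): forbidden (parity).
(a)–(d): forbidden (parity, ΔS, ΔL).
(a)–(e): allowed.
(a)–(f): forbidden (parity).
(b)–(c): allowed.
(b)–(d): forbidden (ΔS, ΔL).
(b)–(e): forbidden (parity).
(b)–(f): allowed.
(c)–(d): forbidden (parity, ΔS, ΔL).
(c)–(e): allowed.
(c)–(f): forbidden (parity).
(d)–(e): forbidden (ΔS, ΔL).
(d)–(f): forbidden (parity, ΔS, ΔL, ΔJ).
(e)–(f): allowed.
Allowed pairs: 6 of 15.

6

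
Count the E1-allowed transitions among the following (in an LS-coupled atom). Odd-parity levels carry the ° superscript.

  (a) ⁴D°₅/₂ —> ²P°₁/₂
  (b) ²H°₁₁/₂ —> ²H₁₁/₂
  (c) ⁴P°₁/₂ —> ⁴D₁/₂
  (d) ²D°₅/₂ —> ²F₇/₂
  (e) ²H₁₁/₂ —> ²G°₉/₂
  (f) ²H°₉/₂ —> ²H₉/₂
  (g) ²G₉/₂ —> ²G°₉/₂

6

(a) forbidden (parity, ΔS, ΔJ fail)
(b) allowed
(c) allowed
(d) allowed
(e) allowed
(f) allowed
(g) allowed
Total allowed: 6 of 7.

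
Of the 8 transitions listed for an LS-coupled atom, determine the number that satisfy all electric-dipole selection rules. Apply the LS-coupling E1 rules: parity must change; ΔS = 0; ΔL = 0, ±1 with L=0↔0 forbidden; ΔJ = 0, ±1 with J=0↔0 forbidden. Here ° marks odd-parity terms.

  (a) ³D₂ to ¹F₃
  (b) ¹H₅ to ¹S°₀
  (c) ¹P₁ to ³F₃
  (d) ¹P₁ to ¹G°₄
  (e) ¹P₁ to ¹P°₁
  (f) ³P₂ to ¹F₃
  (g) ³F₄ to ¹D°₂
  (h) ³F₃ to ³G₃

1

(a) forbidden (parity, ΔS fail)
(b) forbidden (ΔL, ΔJ fail)
(c) forbidden (parity, ΔS, ΔL, ΔJ fail)
(d) forbidden (ΔL, ΔJ fail)
(e) allowed
(f) forbidden (parity, ΔS, ΔL fail)
(g) forbidden (ΔS, ΔJ fail)
(h) forbidden (parity fails)
Total allowed: 1 of 8.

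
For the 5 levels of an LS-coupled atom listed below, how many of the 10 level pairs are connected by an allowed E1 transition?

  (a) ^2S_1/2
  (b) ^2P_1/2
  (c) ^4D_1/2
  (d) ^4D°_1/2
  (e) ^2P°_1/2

3

(a)–(b): forbidden (parity).
(a)–(c): forbidden (parity, ΔS, ΔL).
(a)–(d): forbidden (ΔS, ΔL).
(a)–(e): allowed.
(b)–(c): forbidden (parity, ΔS).
(b)–(d): forbidden (ΔS).
(b)–(e): allowed.
(c)–(d): allowed.
(c)–(e): forbidden (ΔS).
(d)–(e): forbidden (parity, ΔS).
Allowed pairs: 3 of 10.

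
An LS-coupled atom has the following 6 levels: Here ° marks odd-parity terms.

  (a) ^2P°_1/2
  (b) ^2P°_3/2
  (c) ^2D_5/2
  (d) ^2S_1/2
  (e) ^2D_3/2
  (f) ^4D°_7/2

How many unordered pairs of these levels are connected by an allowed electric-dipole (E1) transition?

5

(a)–(b): forbidden (parity).
(a)–(c): forbidden (ΔJ).
(a)–(d): allowed.
(a)–(e): allowed.
(a)–(f): forbidden (parity, ΔS, ΔJ).
(b)–(c): allowed.
(b)–(d): allowed.
(b)–(e): allowed.
(b)–(f): forbidden (parity, ΔS, ΔJ).
(c)–(d): forbidden (parity, ΔL, ΔJ).
(c)–(e): forbidden (parity).
(c)–(f): forbidden (ΔS).
(d)–(e): forbidden (parity, ΔL).
(d)–(f): forbidden (ΔS, ΔL, ΔJ).
(e)–(f): forbidden (ΔS, ΔJ).
Allowed pairs: 5 of 15.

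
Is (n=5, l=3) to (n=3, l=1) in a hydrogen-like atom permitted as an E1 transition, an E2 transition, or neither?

Δl = 1 − 3 = -2; l_i + l_f = 4.
E1 (Δl = ±1): not satisfied.
E2 (Δl = 0,±2, l_i+l_f ≥ 2): satisfied.

E2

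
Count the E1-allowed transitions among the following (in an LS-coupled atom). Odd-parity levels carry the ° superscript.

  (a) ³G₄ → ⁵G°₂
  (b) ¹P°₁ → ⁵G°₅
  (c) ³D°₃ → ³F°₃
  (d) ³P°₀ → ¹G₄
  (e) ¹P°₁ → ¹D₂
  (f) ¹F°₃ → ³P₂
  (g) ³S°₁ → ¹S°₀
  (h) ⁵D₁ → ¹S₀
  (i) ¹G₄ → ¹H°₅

2

(a) forbidden (ΔS, ΔJ fail)
(b) forbidden (parity, ΔS, ΔL, ΔJ fail)
(c) forbidden (parity fails)
(d) forbidden (ΔS, ΔL, ΔJ fail)
(e) allowed
(f) forbidden (ΔS, ΔL fail)
(g) forbidden (parity, ΔS, ΔL fail)
(h) forbidden (parity, ΔS, ΔL fail)
(i) allowed
Total allowed: 2 of 9.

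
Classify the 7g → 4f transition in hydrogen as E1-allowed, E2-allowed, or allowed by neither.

E1

Δl = 3 − 4 = -1; l_i + l_f = 7.
E1 (Δl = ±1): satisfied.
E2 (Δl = 0,±2, l_i+l_f ≥ 2): not satisfied.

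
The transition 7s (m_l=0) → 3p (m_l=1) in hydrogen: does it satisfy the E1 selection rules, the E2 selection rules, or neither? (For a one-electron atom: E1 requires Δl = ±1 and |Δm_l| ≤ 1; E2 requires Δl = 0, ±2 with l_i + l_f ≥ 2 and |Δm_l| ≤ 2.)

Δl = 1 − 0 = +1; l_i + l_f = 1.
Δm_l = +1.
E1 (Δl = ±1, |Δm_l| ≤ 1): satisfied.
E2 (Δl = 0,±2, l_i+l_f ≥ 2, |Δm_l| ≤ 2): not satisfied.

E1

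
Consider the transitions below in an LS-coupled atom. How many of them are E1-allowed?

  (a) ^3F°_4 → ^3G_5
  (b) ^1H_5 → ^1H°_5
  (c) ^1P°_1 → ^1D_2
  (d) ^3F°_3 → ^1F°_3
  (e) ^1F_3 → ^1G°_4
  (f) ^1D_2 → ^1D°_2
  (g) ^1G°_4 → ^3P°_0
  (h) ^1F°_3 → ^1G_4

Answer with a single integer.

6

(a) allowed
(b) allowed
(c) allowed
(d) forbidden (parity, ΔS fail)
(e) allowed
(f) allowed
(g) forbidden (parity, ΔS, ΔL, ΔJ fail)
(h) allowed
Total allowed: 6 of 8.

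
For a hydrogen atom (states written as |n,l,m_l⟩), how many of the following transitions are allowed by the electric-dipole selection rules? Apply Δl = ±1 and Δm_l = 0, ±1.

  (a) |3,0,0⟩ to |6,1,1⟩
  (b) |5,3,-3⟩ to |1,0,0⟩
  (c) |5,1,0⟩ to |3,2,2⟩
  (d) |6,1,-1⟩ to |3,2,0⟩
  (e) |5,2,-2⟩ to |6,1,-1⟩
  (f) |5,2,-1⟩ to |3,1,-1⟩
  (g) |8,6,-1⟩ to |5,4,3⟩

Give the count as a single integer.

4

(a) allowed
(b) forbidden — Δl = -3 (E1 requires Δl = ±1); Δm_l = +3 (E1 requires Δm_l = 0, ±1)
(c) forbidden — Δm_l = +2 (E1 requires Δm_l = 0, ±1)
(d) allowed
(e) allowed
(f) allowed
(g) forbidden — Δl = -2 (E1 requires Δl = ±1); Δm_l = +4 (E1 requires Δm_l = 0, ±1)
Total allowed: 4 of 7.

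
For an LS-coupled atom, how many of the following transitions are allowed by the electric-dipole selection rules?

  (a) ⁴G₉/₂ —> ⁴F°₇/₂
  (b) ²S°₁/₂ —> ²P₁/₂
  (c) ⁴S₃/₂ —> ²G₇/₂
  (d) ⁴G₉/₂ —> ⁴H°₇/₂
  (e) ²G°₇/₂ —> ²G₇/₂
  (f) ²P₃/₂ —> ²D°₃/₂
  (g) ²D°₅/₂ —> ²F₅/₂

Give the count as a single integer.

(a) allowed
(b) allowed
(c) forbidden (parity, ΔS, ΔL, ΔJ fail)
(d) allowed
(e) allowed
(f) allowed
(g) allowed
Total allowed: 6 of 7.

6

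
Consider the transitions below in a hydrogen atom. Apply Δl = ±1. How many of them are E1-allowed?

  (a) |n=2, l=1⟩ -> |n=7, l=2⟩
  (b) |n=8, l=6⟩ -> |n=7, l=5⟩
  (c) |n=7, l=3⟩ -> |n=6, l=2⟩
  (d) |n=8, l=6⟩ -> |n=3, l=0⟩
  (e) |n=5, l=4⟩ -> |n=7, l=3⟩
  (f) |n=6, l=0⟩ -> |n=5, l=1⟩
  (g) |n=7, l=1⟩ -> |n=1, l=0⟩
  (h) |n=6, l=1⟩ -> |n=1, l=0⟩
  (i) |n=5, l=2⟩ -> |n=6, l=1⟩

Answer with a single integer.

(a) allowed
(b) allowed
(c) allowed
(d) forbidden — Δl = -6 (E1 requires Δl = ±1)
(e) allowed
(f) allowed
(g) allowed
(h) allowed
(i) allowed
Total allowed: 8 of 9.

8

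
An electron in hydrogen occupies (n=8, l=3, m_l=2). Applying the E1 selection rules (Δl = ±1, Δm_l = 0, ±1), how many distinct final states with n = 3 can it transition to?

2

E1 requires Δl = ±1, so l_f ∈ {2, 4}; with 0 ≤ l_f ≤ n_f−1 = 2, the allowed l_f values are {2}.
For l_f = 2: m_f ∈ {m_i−1, m_i, m_i+1} ∩ [−2, 2] = {1, 2} → 2 states.
Total: 2.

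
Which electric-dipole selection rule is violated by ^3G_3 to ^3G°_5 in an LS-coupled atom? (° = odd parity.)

the ΔJ = 0, ±1 rule

Parity must change: even → odd — satisfied.
ΔS = 0: S: 1 → 1 — satisfied.
ΔL = 0, ±1 (not L=0↔0): L: 4 → 4, ΔL = +0 — satisfied.
ΔJ = 0, ±1 (not J=0↔0): J: 3 → 5, ΔJ = +2 — violated.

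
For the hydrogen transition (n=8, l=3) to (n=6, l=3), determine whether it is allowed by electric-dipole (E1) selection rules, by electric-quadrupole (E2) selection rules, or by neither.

Δl = 3 − 3 = +0; l_i + l_f = 6.
E1 (Δl = ±1): not satisfied.
E2 (Δl = 0,±2, l_i+l_f ≥ 2): satisfied.

E2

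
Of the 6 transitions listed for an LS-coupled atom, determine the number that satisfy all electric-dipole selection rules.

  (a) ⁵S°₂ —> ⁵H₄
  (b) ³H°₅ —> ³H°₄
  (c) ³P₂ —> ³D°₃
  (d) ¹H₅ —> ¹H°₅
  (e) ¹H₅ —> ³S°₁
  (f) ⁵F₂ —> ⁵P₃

2

(a) forbidden (ΔL, ΔJ fail)
(b) forbidden (parity fails)
(c) allowed
(d) allowed
(e) forbidden (ΔS, ΔL, ΔJ fail)
(f) forbidden (parity, ΔL fail)
Total allowed: 2 of 6.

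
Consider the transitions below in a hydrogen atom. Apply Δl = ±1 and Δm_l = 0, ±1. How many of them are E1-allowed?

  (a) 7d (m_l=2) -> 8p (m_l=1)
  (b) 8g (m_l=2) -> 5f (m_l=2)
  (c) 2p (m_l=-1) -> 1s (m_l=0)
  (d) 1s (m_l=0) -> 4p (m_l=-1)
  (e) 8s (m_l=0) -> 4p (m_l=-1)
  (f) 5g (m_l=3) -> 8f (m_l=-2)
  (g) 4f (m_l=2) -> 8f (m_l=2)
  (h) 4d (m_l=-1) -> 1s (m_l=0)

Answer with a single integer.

5

(a) allowed
(b) allowed
(c) allowed
(d) allowed
(e) allowed
(f) forbidden — Δm_l = -5 (E1 requires Δm_l = 0, ±1)
(g) forbidden — Δl = +0 (E1 requires Δl = ±1)
(h) forbidden — Δl = -2 (E1 requires Δl = ±1)
Total allowed: 5 of 8.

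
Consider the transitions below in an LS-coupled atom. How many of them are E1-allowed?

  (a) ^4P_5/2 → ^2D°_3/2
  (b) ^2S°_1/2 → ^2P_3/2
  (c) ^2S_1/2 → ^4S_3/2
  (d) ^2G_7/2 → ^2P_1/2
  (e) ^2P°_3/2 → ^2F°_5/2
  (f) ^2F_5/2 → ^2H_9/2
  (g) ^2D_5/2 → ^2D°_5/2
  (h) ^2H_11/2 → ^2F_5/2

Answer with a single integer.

(a) forbidden (ΔS fails)
(b) allowed
(c) forbidden (parity, ΔS, ΔL fail)
(d) forbidden (parity, ΔL, ΔJ fail)
(e) forbidden (parity, ΔL fail)
(f) forbidden (parity, ΔL, ΔJ fail)
(g) allowed
(h) forbidden (parity, ΔL, ΔJ fail)
Total allowed: 2 of 8.

2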